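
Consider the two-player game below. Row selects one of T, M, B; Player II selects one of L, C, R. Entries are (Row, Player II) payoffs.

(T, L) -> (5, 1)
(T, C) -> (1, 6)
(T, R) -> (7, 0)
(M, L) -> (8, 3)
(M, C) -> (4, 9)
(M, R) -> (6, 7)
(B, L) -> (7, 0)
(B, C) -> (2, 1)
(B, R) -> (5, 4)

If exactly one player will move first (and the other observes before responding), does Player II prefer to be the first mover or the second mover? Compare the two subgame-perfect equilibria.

first

If Row leads: Player II's best replies are T→C, M→C, B→R; Row's induced payoffs 1, 4, 5; outcome (B, R), payoffs (5, 4).
If Player II leads: Row's best replies are L→M, C→M, R→T; Player II's induced payoffs 3, 9, 0; outcome (M, C), payoffs (4, 9).
Player II gets 9 moving first and 4 moving second, so Player II prefers to move first.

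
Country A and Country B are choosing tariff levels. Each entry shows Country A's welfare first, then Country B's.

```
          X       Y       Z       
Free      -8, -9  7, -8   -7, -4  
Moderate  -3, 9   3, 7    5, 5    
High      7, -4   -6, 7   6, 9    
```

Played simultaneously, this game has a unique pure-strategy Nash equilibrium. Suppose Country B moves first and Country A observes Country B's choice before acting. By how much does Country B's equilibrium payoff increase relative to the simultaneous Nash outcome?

0

Country A best-responds to each possible Country B move:
- X: BR = High, leader payoff -4.
- Y: BR = Free, leader payoff -8.
- Z: BR = High, leader payoff 9.
Maximizing over -4, -8, 9, Country B chooses Z. Subgame-perfect outcome: (High, Z) with payoffs (6, 9).
Under simultaneous play:
Country A's best replies: X→High; Y→Free; Z→High.
Country B's best replies: Free→Z; Moderate→X; High→Z.
Only (High, Z) has each player best-responding; Nash payoffs (6, 9).
Country B's commitment gain: 9 − 9 = 0.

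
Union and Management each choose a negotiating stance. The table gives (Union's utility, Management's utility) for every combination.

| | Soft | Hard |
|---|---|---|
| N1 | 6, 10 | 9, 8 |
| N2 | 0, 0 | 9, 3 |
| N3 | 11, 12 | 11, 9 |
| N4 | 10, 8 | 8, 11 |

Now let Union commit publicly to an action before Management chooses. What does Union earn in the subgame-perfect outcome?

11

Backward induction with Union moving first.
- N1: Management compares 10, 8 and picks Soft; Union would get 6.
- N2: Management compares 0, 3 and picks Hard; Union would get 9.
- N3: Management compares 12, 9 and picks Soft; Union would get 11.
- N4: Management compares 8, 11 and picks Hard; Union would get 8.
Among 6, 9, 11, 8, the best is 11 at N3. Subgame-perfect outcome: (N3, Soft) with payoffs (11, 12).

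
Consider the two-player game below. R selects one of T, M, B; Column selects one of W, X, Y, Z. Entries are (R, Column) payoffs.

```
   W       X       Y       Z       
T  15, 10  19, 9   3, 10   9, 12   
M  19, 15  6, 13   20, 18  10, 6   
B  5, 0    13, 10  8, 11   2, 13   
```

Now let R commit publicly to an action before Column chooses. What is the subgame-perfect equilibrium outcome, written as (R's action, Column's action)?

(M, Y)

Column best-responds to each possible R move:
- T: BR = Z, leader payoff 9.
- M: BR = Y, leader payoff 20.
- B: BR = Z, leader payoff 2.
Maximizing over 9, 20, 2, R chooses M. Subgame-perfect outcome: (M, Y) with payoffs (20, 18).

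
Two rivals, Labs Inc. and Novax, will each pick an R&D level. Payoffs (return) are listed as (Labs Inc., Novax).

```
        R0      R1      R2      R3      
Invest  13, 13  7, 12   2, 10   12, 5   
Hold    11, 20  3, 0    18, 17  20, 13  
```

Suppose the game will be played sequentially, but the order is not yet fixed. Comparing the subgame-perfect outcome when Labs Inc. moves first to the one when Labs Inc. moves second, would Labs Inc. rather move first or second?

If Labs Inc. leads: Novax's best replies are Invest→R0, Hold→R0; Labs Inc.'s induced payoffs 13, 11; outcome (Invest, R0), payoffs (13, 13).
If Novax leads: Labs Inc.'s best replies are R0→Invest, R1→Invest, R2→Hold, R3→Hold; Novax's induced payoffs 13, 12, 17, 13; outcome (Hold, R2), payoffs (18, 17).
Labs Inc. gets 13 moving first and 18 moving second, so Labs Inc. prefers to move second.

second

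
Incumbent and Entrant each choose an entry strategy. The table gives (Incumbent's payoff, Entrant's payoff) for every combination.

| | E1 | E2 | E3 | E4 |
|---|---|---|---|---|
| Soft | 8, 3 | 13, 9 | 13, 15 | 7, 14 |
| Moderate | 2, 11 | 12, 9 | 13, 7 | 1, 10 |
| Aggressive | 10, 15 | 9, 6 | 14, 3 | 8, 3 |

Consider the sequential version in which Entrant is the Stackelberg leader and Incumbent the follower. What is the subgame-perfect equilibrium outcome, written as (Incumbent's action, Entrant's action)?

Work backward from Incumbent's decision.
- E1: Incumbent compares 8, 2, 10 and picks Aggressive; Entrant would get 15.
- E2: Incumbent compares 13, 12, 9 and picks Soft; Entrant would get 9.
- E3: Incumbent compares 13, 13, 14 and picks Aggressive; Entrant would get 3.
- E4: Incumbent compares 7, 1, 8 and picks Aggressive; Entrant would get 3.
Maximizing over 15, 9, 3, 3, Entrant chooses E1. Subgame-perfect outcome: (Aggressive, E1) with payoffs (10, 15).

(Aggressive, E1)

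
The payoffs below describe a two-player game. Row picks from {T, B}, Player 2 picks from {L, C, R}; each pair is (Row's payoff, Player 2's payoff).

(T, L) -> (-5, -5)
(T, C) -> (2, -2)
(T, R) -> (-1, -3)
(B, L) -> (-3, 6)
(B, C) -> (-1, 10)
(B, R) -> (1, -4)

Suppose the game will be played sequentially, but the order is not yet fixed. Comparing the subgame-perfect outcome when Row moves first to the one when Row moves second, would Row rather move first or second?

If Row leads: Player 2's best replies are T→C, B→C; Row's induced payoffs 2, -1; outcome (T, C), payoffs (2, -2).
If Player 2 leads: Row's best replies are L→B, C→T, R→B; Player 2's induced payoffs 6, -2, -4; outcome (B, L), payoffs (-3, 6).
Row gets 2 moving first and -3 moving second, so Row prefers to move first.

first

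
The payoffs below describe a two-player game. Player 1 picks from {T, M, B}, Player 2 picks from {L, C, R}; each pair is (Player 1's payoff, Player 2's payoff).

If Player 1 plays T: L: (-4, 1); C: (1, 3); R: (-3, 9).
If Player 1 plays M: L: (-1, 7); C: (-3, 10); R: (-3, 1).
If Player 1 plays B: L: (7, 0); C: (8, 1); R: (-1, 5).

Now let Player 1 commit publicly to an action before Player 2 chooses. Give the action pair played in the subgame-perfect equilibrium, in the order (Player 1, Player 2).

(B, R)

Player 2 best-responds to each possible Player 1 move:
- T → Player 2 plays R (best of 1, 3, 9); Player 1 gets -3.
- M → Player 2 plays C (best of 7, 10, 1); Player 1 gets -3.
- B → Player 2 plays R (best of 0, 1, 5); Player 1 gets -1.
Among -3, -3, -1, the best is -1 at B. Subgame-perfect outcome: (B, R) with payoffs (-1, 5).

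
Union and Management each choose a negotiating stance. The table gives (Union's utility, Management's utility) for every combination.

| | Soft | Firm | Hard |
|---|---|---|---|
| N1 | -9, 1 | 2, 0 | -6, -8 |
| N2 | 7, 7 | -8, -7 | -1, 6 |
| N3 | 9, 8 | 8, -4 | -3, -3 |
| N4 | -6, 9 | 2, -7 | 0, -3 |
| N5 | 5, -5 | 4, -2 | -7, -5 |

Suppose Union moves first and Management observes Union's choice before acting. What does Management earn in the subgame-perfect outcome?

8

Backward induction with Union moving first.
- N1: BR = Soft, leader payoff -9.
- N2: BR = Soft, leader payoff 7.
- N3: BR = Soft, leader payoff 9.
- N4: BR = Soft, leader payoff -6.
- N5: BR = Firm, leader payoff 4.
Union's induced payoffs are -9, 7, 9, -6, 4, so Union commits to N3. Subgame-perfect outcome: (N3, Soft) with payoffs (9, 8).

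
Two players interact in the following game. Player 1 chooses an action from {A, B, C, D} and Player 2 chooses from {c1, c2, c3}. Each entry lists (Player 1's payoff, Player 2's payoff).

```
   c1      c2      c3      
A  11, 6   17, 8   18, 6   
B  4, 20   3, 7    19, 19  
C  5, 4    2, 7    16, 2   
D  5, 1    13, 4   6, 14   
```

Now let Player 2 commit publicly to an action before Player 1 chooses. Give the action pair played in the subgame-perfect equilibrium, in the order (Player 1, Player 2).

Work backward from Player 1's decision.
- c1: Player 1 compares 11, 4, 5, 5 and picks A; Player 2 would get 6.
- c2: Player 1 compares 17, 3, 2, 13 and picks A; Player 2 would get 8.
- c3: Player 1 compares 18, 19, 16, 6 and picks B; Player 2 would get 19.
Player 2's induced payoffs are 6, 8, 19, so Player 2 commits to c3. Subgame-perfect outcome: (B, c3) with payoffs (19, 19).

(B, c3)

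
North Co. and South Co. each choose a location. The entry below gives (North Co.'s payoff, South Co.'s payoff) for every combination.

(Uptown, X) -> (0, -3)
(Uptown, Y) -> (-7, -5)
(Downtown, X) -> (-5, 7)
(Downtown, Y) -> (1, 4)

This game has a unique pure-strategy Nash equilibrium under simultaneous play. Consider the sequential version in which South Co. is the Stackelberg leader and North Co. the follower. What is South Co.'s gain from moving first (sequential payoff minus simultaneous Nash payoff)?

Backward induction with South Co. moving first.
- X: North Co. compares 0, -5 and picks Uptown; South Co. would get -3.
- Y: North Co. compares -7, 1 and picks Downtown; South Co. would get 4.
Among -3, 4, the best is 4 at Y. Subgame-perfect outcome: (Downtown, Y) with payoffs (1, 4).
Under simultaneous play:
North Co.'s best replies: X→Uptown; Y→Downtown.
South Co.'s best replies: Uptown→X; Downtown→X.
The unique mutual best reply is (Uptown, X), giving (0, -3).
South Co.'s commitment gain: 4 − -3 = 7.

7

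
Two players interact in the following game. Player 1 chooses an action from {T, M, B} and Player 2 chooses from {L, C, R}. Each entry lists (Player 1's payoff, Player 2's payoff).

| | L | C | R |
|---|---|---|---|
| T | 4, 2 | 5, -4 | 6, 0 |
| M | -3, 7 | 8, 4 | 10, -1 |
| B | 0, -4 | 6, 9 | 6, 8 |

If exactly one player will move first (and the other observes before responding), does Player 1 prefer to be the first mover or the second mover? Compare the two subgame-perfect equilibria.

second

If Player 1 leads: Player 2's best replies are T→L, M→L, B→C; Player 1's induced payoffs 4, -3, 6; outcome (B, C), payoffs (6, 9).
If Player 2 leads: Player 1's best replies are L→T, C→M, R→M; Player 2's induced payoffs 2, 4, -1; outcome (M, C), payoffs (8, 4).
Player 1 gets 6 moving first and 8 moving second, so Player 1 prefers to move second.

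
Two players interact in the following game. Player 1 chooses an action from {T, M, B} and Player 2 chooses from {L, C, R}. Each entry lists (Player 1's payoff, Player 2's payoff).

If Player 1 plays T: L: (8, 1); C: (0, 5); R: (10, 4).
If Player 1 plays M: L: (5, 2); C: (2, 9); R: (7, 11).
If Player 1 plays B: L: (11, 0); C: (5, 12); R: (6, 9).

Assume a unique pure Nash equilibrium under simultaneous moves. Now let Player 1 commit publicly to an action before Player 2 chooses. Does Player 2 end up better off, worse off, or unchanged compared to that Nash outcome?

Backward induction with Player 1 moving first.
- T: BR = C, leader payoff 0.
- M: BR = R, leader payoff 7.
- B: BR = C, leader payoff 5.
Among 0, 7, 5, the best is 7 at M. Subgame-perfect outcome: (M, R) with payoffs (7, 11).
Under simultaneous play:
Player 1's best replies: L→B; C→B; R→T.
Player 2's best replies: T→C; M→R; B→C.
Only (B, C) has each player best-responding; Nash payoffs (5, 12).
Player 2 earns 11 sequentially versus 12 at the Nash outcome: worse off.

worse off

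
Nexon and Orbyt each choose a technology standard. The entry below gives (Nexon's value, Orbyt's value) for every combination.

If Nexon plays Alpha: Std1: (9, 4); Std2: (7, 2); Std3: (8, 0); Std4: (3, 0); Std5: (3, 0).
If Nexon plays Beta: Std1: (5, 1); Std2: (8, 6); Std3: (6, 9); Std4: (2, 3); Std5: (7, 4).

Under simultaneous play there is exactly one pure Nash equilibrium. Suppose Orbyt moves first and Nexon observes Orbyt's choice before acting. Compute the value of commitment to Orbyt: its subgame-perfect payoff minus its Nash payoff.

Nexon best-responds to each possible Orbyt move:
- Std1: BR = Alpha, leader payoff 4.
- Std2: BR = Beta, leader payoff 6.
- Std3: BR = Alpha, leader payoff 0.
- Std4: BR = Alpha, leader payoff 0.
- Std5: BR = Beta, leader payoff 4.
Orbyt's induced payoffs are 4, 6, 0, 0, 4, so Orbyt commits to Std2. Subgame-perfect outcome: (Beta, Std2) with payoffs (8, 6).
For the simultaneous game, intersect best replies.
Nexon's best replies: Std1→Alpha; Std2→Beta; Std3→Alpha; Std4→Alpha; Std5→Beta.
Orbyt's best replies: Alpha→Std1; Beta→Std3.
Only (Alpha, Std1) has each player best-responding; Nash payoffs (9, 4).
Orbyt's commitment gain: 6 − 4 = 2.

2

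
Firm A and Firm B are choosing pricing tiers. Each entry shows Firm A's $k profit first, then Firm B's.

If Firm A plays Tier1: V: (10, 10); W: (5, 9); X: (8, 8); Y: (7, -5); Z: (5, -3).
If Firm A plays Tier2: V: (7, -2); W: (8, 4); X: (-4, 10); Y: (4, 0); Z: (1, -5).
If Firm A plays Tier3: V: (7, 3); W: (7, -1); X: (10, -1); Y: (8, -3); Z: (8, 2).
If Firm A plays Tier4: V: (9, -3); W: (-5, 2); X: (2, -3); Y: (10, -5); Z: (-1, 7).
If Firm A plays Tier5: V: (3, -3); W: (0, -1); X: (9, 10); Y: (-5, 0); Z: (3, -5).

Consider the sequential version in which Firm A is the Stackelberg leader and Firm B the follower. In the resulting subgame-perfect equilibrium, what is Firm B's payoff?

Firm B best-responds to each possible Firm A move:
- Tier1 → Firm B plays V (best of 10, 9, 8, -5, -3); Firm A gets 10.
- Tier2 → Firm B plays X (best of -2, 4, 10, 0, -5); Firm A gets -4.
- Tier3 → Firm B plays V (best of 3, -1, -1, -3, 2); Firm A gets 7.
- Tier4 → Firm B plays Z (best of -3, 2, -3, -5, 7); Firm A gets -1.
- Tier5 → Firm B plays X (best of -3, -1, 10, 0, -5); Firm A gets 9.
Firm A's induced payoffs are 10, -4, 7, -1, 9, so Firm A commits to Tier1. Subgame-perfect outcome: (Tier1, V) with payoffs (10, 10).

10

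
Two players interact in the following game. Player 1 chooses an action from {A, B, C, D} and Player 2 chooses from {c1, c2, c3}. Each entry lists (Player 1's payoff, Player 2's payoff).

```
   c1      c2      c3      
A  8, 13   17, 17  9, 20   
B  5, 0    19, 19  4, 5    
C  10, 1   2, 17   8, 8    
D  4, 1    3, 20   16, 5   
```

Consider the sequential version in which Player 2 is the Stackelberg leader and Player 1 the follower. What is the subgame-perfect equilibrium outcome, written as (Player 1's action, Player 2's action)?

(B, c2)

Player 1 best-responds to each possible Player 2 move:
- c1 → Player 1 plays C (best of 8, 5, 10, 4); Player 2 gets 1.
- c2 → Player 1 plays B (best of 17, 19, 2, 3); Player 2 gets 19.
- c3 → Player 1 plays D (best of 9, 4, 8, 16); Player 2 gets 5.
Among 1, 19, 5, the best is 19 at c2. Subgame-perfect outcome: (B, c2) with payoffs (19, 19).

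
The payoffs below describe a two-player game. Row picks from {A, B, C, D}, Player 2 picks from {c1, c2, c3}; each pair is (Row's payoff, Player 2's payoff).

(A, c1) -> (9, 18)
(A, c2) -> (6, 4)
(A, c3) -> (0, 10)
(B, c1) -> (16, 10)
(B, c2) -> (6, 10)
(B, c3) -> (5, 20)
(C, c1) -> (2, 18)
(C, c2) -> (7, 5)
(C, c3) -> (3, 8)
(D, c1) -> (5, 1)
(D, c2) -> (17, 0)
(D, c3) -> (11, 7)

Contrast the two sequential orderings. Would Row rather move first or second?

If Row leads: Player 2's best replies are A→c1, B→c3, C→c1, D→c3; Row's induced payoffs 9, 5, 2, 11; outcome (D, c3), payoffs (11, 7).
If Player 2 leads: Row's best replies are c1→B, c2→D, c3→D; Player 2's induced payoffs 10, 0, 7; outcome (B, c1), payoffs (16, 10).
Row gets 11 moving first and 16 moving second, so Row prefers to move second.

second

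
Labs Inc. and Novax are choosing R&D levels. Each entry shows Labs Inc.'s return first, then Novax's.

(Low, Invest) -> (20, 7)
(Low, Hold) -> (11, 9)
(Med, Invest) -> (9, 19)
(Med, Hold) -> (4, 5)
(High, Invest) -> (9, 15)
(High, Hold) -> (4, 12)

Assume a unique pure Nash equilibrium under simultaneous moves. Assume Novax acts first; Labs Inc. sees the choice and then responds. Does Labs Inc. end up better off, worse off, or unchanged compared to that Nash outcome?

Work backward from Labs Inc.'s decision.
- Invest → Labs Inc. plays Low (best of 20, 9, 9); Novax gets 7.
- Hold → Labs Inc. plays Low (best of 11, 4, 4); Novax gets 9.
Among 7, 9, the best is 9 at Hold. Subgame-perfect outcome: (Low, Hold) with payoffs (11, 9).
Under simultaneous play:
Labs Inc.'s best replies: Invest→Low; Hold→Low.
Novax's best replies: Low→Hold; Med→Invest; High→Invest.
The unique mutual best reply is (Low, Hold), giving (11, 9).
Labs Inc. earns 11 sequentially versus 11 at the Nash outcome: unchanged.

unchanged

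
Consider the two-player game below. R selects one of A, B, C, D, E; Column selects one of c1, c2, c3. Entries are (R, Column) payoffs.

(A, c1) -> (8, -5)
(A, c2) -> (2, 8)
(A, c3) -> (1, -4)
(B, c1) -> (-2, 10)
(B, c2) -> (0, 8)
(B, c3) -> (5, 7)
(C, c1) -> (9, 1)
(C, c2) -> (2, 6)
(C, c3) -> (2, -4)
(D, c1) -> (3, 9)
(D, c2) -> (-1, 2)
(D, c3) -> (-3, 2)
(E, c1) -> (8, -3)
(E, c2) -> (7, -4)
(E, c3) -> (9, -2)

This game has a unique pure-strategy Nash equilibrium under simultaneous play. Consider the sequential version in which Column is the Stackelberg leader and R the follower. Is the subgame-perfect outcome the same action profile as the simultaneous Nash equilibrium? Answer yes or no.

no

Work backward from R's decision.
- c1: BR = C, leader payoff 1.
- c2: BR = E, leader payoff -4.
- c3: BR = E, leader payoff -2.
Maximizing over 1, -4, -2, Column chooses c1. Subgame-perfect outcome: (C, c1) with payoffs (9, 1).
Under simultaneous play:
R's best replies: c1→C; c2→E; c3→E.
Column's best replies: A→c2; B→c1; C→c2; D→c1; E→c3.
Only (E, c3) has each player best-responding; Nash payoffs (9, -2).
Sequential outcome (C, c1) differs from the Nash profile (E, c3).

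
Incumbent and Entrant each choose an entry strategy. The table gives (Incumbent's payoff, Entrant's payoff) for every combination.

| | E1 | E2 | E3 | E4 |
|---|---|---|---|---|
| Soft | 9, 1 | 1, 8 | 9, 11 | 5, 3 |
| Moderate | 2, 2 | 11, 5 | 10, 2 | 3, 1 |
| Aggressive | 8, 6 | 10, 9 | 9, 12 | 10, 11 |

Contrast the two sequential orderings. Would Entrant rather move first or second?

first

If Incumbent leads: Entrant's best replies are Soft→E3, Moderate→E2, Aggressive→E3; Incumbent's induced payoffs 9, 11, 9; outcome (Moderate, E2), payoffs (11, 5).
If Entrant leads: Incumbent's best replies are E1→Soft, E2→Moderate, E3→Moderate, E4→Aggressive; Entrant's induced payoffs 1, 5, 2, 11; outcome (Aggressive, E4), payoffs (10, 11).
Entrant gets 11 moving first and 5 moving second, so Entrant prefers to move first.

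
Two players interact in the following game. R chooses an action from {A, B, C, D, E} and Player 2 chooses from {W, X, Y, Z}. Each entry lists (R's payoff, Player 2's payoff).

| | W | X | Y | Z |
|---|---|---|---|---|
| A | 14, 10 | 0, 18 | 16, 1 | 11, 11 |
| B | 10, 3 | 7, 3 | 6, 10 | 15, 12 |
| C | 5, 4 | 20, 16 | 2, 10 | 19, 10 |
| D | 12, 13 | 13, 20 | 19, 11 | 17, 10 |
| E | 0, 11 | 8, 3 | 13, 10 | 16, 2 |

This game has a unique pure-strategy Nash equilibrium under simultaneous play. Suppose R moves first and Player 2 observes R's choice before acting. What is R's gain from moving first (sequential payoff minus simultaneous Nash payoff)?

Work backward from Player 2's decision.
- A: BR = X, leader payoff 0.
- B: BR = Z, leader payoff 15.
- C: BR = X, leader payoff 20.
- D: BR = X, leader payoff 13.
- E: BR = W, leader payoff 0.
Among 0, 15, 20, 13, 0, the best is 20 at C. Subgame-perfect outcome: (C, X) with payoffs (20, 16).
Under simultaneous play:
R's best replies: W→A; X→C; Y→D; Z→C.
Player 2's best replies: A→X; B→Z; C→X; D→X; E→W.
The unique mutual best reply is (C, X), giving (20, 16).
R's commitment gain: 20 − 20 = 0.

0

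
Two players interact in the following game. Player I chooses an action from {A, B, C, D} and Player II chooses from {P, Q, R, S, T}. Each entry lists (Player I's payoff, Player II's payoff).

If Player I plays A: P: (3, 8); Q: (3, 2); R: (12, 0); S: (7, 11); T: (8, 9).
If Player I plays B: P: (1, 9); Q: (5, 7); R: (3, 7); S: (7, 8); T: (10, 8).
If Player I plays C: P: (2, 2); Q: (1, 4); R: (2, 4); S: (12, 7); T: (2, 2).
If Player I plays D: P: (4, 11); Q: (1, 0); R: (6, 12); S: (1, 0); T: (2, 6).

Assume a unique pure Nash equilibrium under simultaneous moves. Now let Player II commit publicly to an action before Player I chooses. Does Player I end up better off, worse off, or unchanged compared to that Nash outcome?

Solve by backward induction (Player II leads).
- P: Player I compares 3, 1, 2, 4 and picks D; Player II would get 11.
- Q: Player I compares 3, 5, 1, 1 and picks B; Player II would get 7.
- R: Player I compares 12, 3, 2, 6 and picks A; Player II would get 0.
- S: Player I compares 7, 7, 12, 1 and picks C; Player II would get 7.
- T: Player I compares 8, 10, 2, 2 and picks B; Player II would get 8.
Maximizing over 11, 7, 0, 7, 8, Player II chooses P. Subgame-perfect outcome: (D, P) with payoffs (4, 11).
Now find the simultaneous Nash equilibrium.
Player I's best replies: P→D; Q→B; R→A; S→C; T→B.
Player II's best replies: A→S; B→P; C→S; D→R.
Only (C, S) has each player best-responding; Nash payoffs (12, 7).
Player I earns 4 sequentially versus 12 at the Nash outcome: worse off.

worse off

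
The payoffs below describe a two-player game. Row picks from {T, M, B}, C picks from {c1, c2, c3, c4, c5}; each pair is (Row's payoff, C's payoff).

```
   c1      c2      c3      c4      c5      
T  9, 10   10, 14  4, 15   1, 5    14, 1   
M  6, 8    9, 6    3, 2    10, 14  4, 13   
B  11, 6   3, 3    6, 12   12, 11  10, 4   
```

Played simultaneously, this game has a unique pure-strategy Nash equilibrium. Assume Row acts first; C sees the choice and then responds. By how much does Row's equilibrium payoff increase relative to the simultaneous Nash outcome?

Solve by backward induction (Row leads).
- T: C compares 10, 14, 15, 5, 1 and picks c3; Row would get 4.
- M: C compares 8, 6, 2, 14, 13 and picks c4; Row would get 10.
- B: C compares 6, 3, 12, 11, 4 and picks c3; Row would get 6.
Maximizing over 4, 10, 6, Row chooses M. Subgame-perfect outcome: (M, c4) with payoffs (10, 14).
For the simultaneous game, intersect best replies.
Row's best replies: c1→B; c2→T; c3→B; c4→B; c5→T.
C's best replies: T→c3; M→c4; B→c3.
Only (B, c3) has each player best-responding; Nash payoffs (6, 12).
Row's commitment gain: 10 − 6 = 4.

4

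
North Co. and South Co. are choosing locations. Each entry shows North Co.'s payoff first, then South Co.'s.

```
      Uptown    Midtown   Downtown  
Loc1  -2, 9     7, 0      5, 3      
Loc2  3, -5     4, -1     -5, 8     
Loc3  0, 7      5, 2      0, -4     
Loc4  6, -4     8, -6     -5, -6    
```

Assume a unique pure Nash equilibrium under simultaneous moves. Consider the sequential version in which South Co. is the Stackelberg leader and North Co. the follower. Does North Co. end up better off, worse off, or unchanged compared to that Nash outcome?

worse off

Backward induction with South Co. moving first.
- Uptown → North Co. plays Loc4 (best of -2, 3, 0, 6); South Co. gets -4.
- Midtown → North Co. plays Loc4 (best of 7, 4, 5, 8); South Co. gets -6.
- Downtown → North Co. plays Loc1 (best of 5, -5, 0, -5); South Co. gets 3.
Maximizing over -4, -6, 3, South Co. chooses Downtown. Subgame-perfect outcome: (Loc1, Downtown) with payoffs (5, 3).
Under simultaneous play:
North Co.'s best replies: Uptown→Loc4; Midtown→Loc4; Downtown→Loc1.
South Co.'s best replies: Loc1→Uptown; Loc2→Downtown; Loc3→Uptown; Loc4→Uptown.
Only (Loc4, Uptown) has each player best-responding; Nash payoffs (6, -4).
North Co. earns 5 sequentially versus 6 at the Nash outcome: worse off.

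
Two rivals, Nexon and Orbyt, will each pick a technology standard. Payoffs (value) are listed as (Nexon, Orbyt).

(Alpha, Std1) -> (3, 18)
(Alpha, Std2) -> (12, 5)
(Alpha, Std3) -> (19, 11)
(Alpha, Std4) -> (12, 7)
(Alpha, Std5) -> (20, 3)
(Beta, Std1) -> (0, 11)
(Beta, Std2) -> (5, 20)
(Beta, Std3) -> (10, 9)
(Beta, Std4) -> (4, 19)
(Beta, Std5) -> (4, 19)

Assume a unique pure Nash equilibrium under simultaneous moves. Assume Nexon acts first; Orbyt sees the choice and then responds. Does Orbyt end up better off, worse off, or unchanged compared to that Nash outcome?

Work backward from Orbyt's decision.
- Alpha: Orbyt compares 18, 5, 11, 7, 3 and picks Std1; Nexon would get 3.
- Beta: Orbyt compares 11, 20, 9, 19, 19 and picks Std2; Nexon would get 5.
Maximizing over 3, 5, Nexon chooses Beta. Subgame-perfect outcome: (Beta, Std2) with payoffs (5, 20).
Under simultaneous play:
Nexon's best replies: Std1→Alpha; Std2→Alpha; Std3→Alpha; Std4→Alpha; Std5→Alpha.
Orbyt's best replies: Alpha→Std1; Beta→Std2.
Only (Alpha, Std1) has each player best-responding; Nash payoffs (3, 18).
Orbyt earns 20 sequentially versus 18 at the Nash outcome: better off.

better off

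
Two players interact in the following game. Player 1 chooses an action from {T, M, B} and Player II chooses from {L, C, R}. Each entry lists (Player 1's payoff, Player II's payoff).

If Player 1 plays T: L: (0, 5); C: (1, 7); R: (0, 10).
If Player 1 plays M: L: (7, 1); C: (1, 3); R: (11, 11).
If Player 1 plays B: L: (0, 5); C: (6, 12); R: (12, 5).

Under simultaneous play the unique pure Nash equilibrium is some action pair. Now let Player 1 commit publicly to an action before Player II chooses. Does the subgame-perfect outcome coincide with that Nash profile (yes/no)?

Player II best-responds to each possible Player 1 move:
- T → Player II plays R (best of 5, 7, 10); Player 1 gets 0.
- M → Player II plays R (best of 1, 3, 11); Player 1 gets 11.
- B → Player II plays C (best of 5, 12, 5); Player 1 gets 6.
Player 1's induced payoffs are 0, 11, 6, so Player 1 commits to M. Subgame-perfect outcome: (M, R) with payoffs (11, 11).
Under simultaneous play:
Player 1's best replies: L→M; C→B; R→B.
Player II's best replies: T→R; M→R; B→C.
The unique mutual best reply is (B, C), giving (6, 12).
Sequential outcome (M, R) differs from the Nash profile (B, C).

no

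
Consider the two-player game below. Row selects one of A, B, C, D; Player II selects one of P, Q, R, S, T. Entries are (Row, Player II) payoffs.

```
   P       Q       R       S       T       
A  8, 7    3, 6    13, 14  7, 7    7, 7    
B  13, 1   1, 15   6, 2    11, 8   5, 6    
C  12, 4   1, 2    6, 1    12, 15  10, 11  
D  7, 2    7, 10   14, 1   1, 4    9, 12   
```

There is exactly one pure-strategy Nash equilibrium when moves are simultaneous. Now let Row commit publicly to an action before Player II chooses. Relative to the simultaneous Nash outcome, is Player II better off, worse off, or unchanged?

worse off

Work backward from Player II's decision.
- A → Player II plays R (best of 7, 6, 14, 7, 7); Row gets 13.
- B → Player II plays Q (best of 1, 15, 2, 8, 6); Row gets 1.
- C → Player II plays S (best of 4, 2, 1, 15, 11); Row gets 12.
- D → Player II plays T (best of 2, 10, 1, 4, 12); Row gets 9.
Among 13, 1, 12, 9, the best is 13 at A. Subgame-perfect outcome: (A, R) with payoffs (13, 14).
Now find the simultaneous Nash equilibrium.
Row's best replies: P→B; Q→D; R→D; S→C; T→C.
Player II's best replies: A→R; B→Q; C→S; D→T.
Only (C, S) has each player best-responding; Nash payoffs (12, 15).
Player II earns 14 sequentially versus 15 at the Nash outcome: worse off.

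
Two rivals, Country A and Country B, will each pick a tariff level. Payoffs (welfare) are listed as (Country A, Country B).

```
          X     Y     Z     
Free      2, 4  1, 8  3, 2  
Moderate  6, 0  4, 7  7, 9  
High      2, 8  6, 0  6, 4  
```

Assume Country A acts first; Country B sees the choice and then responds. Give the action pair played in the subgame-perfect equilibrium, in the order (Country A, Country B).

(Moderate, Z)

Backward induction with Country A moving first.
- Free: Country B compares 4, 8, 2 and picks Y; Country A would get 1.
- Moderate: Country B compares 0, 7, 9 and picks Z; Country A would get 7.
- High: Country B compares 8, 0, 4 and picks X; Country A would get 2.
Country A's induced payoffs are 1, 7, 2, so Country A commits to Moderate. Subgame-perfect outcome: (Moderate, Z) with payoffs (7, 9).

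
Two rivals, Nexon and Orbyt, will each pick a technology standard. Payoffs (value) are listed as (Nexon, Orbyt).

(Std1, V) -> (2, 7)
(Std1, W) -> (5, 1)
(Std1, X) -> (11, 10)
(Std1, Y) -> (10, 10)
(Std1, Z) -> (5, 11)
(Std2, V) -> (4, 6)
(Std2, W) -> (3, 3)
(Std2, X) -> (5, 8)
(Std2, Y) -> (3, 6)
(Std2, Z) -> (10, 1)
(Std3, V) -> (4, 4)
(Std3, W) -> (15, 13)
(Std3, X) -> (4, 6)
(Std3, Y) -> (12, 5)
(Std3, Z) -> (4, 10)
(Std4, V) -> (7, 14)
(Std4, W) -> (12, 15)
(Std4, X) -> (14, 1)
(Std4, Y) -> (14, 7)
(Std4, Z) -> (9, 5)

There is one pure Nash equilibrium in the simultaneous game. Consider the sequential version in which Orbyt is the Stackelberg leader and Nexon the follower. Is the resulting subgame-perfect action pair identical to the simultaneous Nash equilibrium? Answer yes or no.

no

Nexon best-responds to each possible Orbyt move:
- V → Nexon plays Std4 (best of 2, 4, 4, 7); Orbyt gets 14.
- W → Nexon plays Std3 (best of 5, 3, 15, 12); Orbyt gets 13.
- X → Nexon plays Std4 (best of 11, 5, 4, 14); Orbyt gets 1.
- Y → Nexon plays Std4 (best of 10, 3, 12, 14); Orbyt gets 7.
- Z → Nexon plays Std2 (best of 5, 10, 4, 9); Orbyt gets 1.
Orbyt's induced payoffs are 14, 13, 1, 7, 1, so Orbyt commits to V. Subgame-perfect outcome: (Std4, V) with payoffs (7, 14).
For the simultaneous game, intersect best replies.
Nexon's best replies: V→Std4; W→Std3; X→Std4; Y→Std4; Z→Std2.
Orbyt's best replies: Std1→Z; Std2→X; Std3→W; Std4→W.
Only (Std3, W) has each player best-responding; Nash payoffs (15, 13).
Sequential outcome (Std4, V) differs from the Nash profile (Std3, W).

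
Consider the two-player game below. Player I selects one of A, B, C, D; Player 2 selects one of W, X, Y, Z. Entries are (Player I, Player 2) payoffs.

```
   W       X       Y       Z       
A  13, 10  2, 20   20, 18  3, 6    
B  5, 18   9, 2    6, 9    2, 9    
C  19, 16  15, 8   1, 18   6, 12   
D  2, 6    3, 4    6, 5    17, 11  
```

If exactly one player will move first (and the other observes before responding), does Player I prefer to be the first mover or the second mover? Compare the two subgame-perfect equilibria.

If Player I leads: Player 2's best replies are A→X, B→W, C→Y, D→Z; Player I's induced payoffs 2, 5, 1, 17; outcome (D, Z), payoffs (17, 11).
If Player 2 leads: Player I's best replies are W→C, X→C, Y→A, Z→D; Player 2's induced payoffs 16, 8, 18, 11; outcome (A, Y), payoffs (20, 18).
Player I gets 17 moving first and 20 moving second, so Player I prefers to move second.

second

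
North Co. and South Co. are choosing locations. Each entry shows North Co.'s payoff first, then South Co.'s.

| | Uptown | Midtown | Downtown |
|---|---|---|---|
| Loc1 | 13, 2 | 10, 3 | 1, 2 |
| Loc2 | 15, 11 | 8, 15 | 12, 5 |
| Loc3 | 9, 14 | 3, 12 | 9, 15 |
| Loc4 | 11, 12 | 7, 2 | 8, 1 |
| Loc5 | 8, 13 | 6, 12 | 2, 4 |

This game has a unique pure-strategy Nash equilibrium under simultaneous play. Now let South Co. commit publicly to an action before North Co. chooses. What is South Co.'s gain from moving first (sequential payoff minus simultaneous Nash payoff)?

8

North Co. best-responds to each possible South Co. move:
- Uptown: BR = Loc2, leader payoff 11.
- Midtown: BR = Loc1, leader payoff 3.
- Downtown: BR = Loc2, leader payoff 5.
Maximizing over 11, 3, 5, South Co. chooses Uptown. Subgame-perfect outcome: (Loc2, Uptown) with payoffs (15, 11).
For the simultaneous game, intersect best replies.
North Co.'s best replies: Uptown→Loc2; Midtown→Loc1; Downtown→Loc2.
South Co.'s best replies: Loc1→Midtown; Loc2→Midtown; Loc3→Downtown; Loc4→Uptown; Loc5→Uptown.
The unique mutual best reply is (Loc1, Midtown), giving (10, 3).
South Co.'s commitment gain: 11 − 3 = 8.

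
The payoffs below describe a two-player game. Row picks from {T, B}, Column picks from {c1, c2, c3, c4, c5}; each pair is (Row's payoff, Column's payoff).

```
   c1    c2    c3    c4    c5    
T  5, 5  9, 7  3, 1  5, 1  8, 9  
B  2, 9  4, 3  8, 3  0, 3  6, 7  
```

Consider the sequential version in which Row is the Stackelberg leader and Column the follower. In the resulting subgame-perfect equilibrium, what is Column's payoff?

Work backward from Column's decision.
- T → Column plays c5 (best of 5, 7, 1, 1, 9); Row gets 8.
- B → Column plays c1 (best of 9, 3, 3, 3, 7); Row gets 2.
Maximizing over 8, 2, Row chooses T. Subgame-perfect outcome: (T, c5) with payoffs (8, 9).

9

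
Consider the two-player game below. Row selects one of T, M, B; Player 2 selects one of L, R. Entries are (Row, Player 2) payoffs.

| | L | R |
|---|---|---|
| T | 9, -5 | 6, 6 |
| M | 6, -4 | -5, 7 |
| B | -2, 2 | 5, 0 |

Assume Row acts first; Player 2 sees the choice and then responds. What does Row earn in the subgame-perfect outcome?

6

Player 2 best-responds to each possible Row move:
- T: Player 2 compares -5, 6 and picks R; Row would get 6.
- M: Player 2 compares -4, 7 and picks R; Row would get -5.
- B: Player 2 compares 2, 0 and picks L; Row would get -2.
Maximizing over 6, -5, -2, Row chooses T. Subgame-perfect outcome: (T, R) with payoffs (6, 6).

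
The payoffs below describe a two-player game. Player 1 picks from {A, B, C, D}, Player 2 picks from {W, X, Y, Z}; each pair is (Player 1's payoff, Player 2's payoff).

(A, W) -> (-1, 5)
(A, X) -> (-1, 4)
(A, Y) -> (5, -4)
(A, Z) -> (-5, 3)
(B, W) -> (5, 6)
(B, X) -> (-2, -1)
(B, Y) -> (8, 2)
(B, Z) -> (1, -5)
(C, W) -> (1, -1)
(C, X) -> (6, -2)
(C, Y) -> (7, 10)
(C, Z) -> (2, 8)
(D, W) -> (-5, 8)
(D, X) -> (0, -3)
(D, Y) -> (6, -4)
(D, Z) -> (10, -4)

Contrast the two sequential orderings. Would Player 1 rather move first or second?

If Player 1 leads: Player 2's best replies are A→W, B→W, C→Y, D→W; Player 1's induced payoffs -1, 5, 7, -5; outcome (C, Y), payoffs (7, 10).
If Player 2 leads: Player 1's best replies are W→B, X→C, Y→B, Z→D; Player 2's induced payoffs 6, -2, 2, -4; outcome (B, W), payoffs (5, 6).
Player 1 gets 7 moving first and 5 moving second, so Player 1 prefers to move first.

first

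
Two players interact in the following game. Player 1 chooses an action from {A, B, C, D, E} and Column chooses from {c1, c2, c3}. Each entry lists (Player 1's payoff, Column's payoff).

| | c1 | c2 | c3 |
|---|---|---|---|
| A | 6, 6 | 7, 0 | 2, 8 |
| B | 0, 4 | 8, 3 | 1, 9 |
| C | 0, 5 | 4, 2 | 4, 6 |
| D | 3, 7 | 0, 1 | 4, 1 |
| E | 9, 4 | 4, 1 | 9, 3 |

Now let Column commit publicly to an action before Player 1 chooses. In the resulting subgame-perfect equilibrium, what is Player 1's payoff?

9

Solve by backward induction (Column leads).
- c1 → Player 1 plays E (best of 6, 0, 0, 3, 9); Column gets 4.
- c2 → Player 1 plays B (best of 7, 8, 4, 0, 4); Column gets 3.
- c3 → Player 1 plays E (best of 2, 1, 4, 4, 9); Column gets 3.
Column's induced payoffs are 4, 3, 3, so Column commits to c1. Subgame-perfect outcome: (E, c1) with payoffs (9, 4).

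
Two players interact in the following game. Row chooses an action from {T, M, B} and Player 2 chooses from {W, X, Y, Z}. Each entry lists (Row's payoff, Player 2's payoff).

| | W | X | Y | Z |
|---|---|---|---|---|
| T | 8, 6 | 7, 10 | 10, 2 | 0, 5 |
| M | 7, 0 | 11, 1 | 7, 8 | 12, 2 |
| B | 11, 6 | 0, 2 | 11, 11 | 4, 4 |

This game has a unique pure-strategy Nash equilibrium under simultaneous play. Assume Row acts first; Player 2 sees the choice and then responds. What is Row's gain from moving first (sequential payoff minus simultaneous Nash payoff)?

Player 2 best-responds to each possible Row move:
- T: BR = X, leader payoff 7.
- M: BR = Y, leader payoff 7.
- B: BR = Y, leader payoff 11.
Maximizing over 7, 7, 11, Row chooses B. Subgame-perfect outcome: (B, Y) with payoffs (11, 11).
For the simultaneous game, intersect best replies.
Row's best replies: W→B; X→M; Y→B; Z→M.
Player 2's best replies: T→X; M→Y; B→Y.
The unique mutual best reply is (B, Y), giving (11, 11).
Row's commitment gain: 11 − 11 = 0.

0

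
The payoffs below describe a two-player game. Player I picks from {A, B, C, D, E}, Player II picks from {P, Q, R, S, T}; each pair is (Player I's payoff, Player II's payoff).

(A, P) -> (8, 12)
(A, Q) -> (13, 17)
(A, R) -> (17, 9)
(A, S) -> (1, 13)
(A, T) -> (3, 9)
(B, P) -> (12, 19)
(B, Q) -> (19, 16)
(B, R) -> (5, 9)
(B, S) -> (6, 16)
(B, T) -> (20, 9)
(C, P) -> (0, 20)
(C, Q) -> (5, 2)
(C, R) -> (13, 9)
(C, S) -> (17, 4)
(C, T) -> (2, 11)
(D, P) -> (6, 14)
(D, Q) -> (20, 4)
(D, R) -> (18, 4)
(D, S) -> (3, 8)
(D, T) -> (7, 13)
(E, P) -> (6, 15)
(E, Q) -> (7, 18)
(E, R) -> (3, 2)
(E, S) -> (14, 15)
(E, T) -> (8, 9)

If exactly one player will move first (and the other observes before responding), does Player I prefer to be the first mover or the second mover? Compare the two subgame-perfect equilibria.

first

If Player I leads: Player II's best replies are A→Q, B→P, C→P, D→P, E→Q; Player I's induced payoffs 13, 12, 0, 6, 7; outcome (A, Q), payoffs (13, 17).
If Player II leads: Player I's best replies are P→B, Q→D, R→D, S→C, T→B; Player II's induced payoffs 19, 4, 4, 4, 9; outcome (B, P), payoffs (12, 19).
Player I gets 13 moving first and 12 moving second, so Player I prefers to move first.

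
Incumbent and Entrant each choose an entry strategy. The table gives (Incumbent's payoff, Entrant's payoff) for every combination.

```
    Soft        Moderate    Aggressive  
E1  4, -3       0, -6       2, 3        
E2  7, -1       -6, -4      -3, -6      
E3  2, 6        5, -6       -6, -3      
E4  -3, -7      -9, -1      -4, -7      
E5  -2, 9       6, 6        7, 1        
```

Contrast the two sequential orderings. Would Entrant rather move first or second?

If Incumbent leads: Entrant's best replies are E1→Aggressive, E2→Soft, E3→Soft, E4→Moderate, E5→Soft; Incumbent's induced payoffs 2, 7, 2, -9, -2; outcome (E2, Soft), payoffs (7, -1).
If Entrant leads: Incumbent's best replies are Soft→E2, Moderate→E5, Aggressive→E5; Entrant's induced payoffs -1, 6, 1; outcome (E5, Moderate), payoffs (6, 6).
Entrant gets 6 moving first and -1 moving second, so Entrant prefers to move first.

first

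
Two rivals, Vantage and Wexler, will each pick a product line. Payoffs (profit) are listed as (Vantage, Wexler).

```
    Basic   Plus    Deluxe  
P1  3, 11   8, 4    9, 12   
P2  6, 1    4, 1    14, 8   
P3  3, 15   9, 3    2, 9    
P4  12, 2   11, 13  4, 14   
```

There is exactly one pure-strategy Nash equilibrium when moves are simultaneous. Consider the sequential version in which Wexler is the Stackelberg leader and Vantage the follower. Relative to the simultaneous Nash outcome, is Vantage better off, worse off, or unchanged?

worse off

Work backward from Vantage's decision.
- Basic → Vantage plays P4 (best of 3, 6, 3, 12); Wexler gets 2.
- Plus → Vantage plays P4 (best of 8, 4, 9, 11); Wexler gets 13.
- Deluxe → Vantage plays P2 (best of 9, 14, 2, 4); Wexler gets 8.
Maximizing over 2, 13, 8, Wexler chooses Plus. Subgame-perfect outcome: (P4, Plus) with payoffs (11, 13).
Now find the simultaneous Nash equilibrium.
Vantage's best replies: Basic→P4; Plus→P4; Deluxe→P2.
Wexler's best replies: P1→Deluxe; P2→Deluxe; P3→Basic; P4→Deluxe.
The unique mutual best reply is (P2, Deluxe), giving (14, 8).
Vantage earns 11 sequentially versus 14 at the Nash outcome: worse off.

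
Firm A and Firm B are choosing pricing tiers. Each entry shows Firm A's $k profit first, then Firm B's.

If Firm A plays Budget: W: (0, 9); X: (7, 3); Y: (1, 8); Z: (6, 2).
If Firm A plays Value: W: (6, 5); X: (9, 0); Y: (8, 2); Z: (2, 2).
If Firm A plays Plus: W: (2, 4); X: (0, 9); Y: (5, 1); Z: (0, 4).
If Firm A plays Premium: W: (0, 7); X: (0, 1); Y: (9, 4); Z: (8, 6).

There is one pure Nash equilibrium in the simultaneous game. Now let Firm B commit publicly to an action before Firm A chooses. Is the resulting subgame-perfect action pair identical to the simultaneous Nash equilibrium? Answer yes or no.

Backward induction with Firm B moving first.
- W: BR = Value, leader payoff 5.
- X: BR = Value, leader payoff 0.
- Y: BR = Premium, leader payoff 4.
- Z: BR = Premium, leader payoff 6.
Among 5, 0, 4, 6, the best is 6 at Z. Subgame-perfect outcome: (Premium, Z) with payoffs (8, 6).
Under simultaneous play:
Firm A's best replies: W→Value; X→Value; Y→Premium; Z→Premium.
Firm B's best replies: Budget→W; Value→W; Plus→X; Premium→W.
The unique mutual best reply is (Value, W), giving (6, 5).
Sequential outcome (Premium, Z) differs from the Nash profile (Value, W).

no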